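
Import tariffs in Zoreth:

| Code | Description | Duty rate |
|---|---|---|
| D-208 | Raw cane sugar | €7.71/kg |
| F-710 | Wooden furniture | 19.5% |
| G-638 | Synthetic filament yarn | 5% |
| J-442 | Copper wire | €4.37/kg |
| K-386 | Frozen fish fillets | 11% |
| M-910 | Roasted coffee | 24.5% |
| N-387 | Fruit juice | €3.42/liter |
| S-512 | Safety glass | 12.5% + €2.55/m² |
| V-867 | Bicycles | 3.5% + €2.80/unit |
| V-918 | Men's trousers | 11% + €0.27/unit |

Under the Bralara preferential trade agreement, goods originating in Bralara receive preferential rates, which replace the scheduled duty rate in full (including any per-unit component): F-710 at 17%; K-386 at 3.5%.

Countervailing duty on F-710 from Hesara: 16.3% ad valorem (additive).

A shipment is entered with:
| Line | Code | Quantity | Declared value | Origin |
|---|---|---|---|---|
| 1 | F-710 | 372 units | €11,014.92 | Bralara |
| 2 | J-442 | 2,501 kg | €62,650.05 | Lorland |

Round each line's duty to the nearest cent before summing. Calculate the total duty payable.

Line 1 (F-710, Bralara, 372 units, €11,014.92):
Base rate for F-710 is 19.5%.
Origin Bralara qualifies under the Zoreth–Bralara agreement and F-710 is covered: preferential rate 17% applies instead.
The additional-duty order on F-710 targets Hesara, not Bralara; it does not apply.
Duty = €11,014.92 × 17% = €1,872.54.
Line 2 (J-442, Lorland, 2,501 kg, €62,650.05):
Base rate for J-442 is €4.37/kg.
Duty = 2,501 × €4.37 = €10,929.37.
Total = €1,872.54 + €10,929.37 = €12,801.91.

€12,801.91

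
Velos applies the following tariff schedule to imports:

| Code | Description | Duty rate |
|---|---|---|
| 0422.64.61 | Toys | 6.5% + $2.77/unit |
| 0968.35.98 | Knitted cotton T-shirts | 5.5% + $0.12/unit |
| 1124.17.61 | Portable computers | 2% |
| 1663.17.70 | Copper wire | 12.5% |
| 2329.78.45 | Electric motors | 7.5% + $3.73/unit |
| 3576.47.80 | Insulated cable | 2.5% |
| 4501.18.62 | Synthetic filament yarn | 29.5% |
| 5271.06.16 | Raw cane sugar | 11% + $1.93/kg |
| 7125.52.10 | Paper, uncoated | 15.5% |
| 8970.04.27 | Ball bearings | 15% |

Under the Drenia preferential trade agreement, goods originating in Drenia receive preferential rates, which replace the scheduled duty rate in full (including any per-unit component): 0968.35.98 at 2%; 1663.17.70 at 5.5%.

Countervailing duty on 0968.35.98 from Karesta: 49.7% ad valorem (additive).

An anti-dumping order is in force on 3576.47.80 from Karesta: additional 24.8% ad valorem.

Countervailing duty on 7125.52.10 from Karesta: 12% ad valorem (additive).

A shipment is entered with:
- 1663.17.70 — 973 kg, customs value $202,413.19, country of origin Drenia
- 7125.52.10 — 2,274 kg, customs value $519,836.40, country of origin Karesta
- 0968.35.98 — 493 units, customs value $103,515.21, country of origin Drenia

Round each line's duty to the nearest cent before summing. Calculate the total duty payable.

Line 1 (1663.17.70, Drenia, 973 kg, $202,413.19):
Base rate for 1663.17.70 is 12.5%.
Origin Drenia qualifies under the Velos–Drenia agreement and 1663.17.70 is covered: preferential rate 5.5% applies instead.
Duty = $202,413.19 × 5.5% = $11,132.73.
Line 2 (7125.52.10, Karesta, 2,274 kg, $519,836.40):
Base rate for 7125.52.10 is 15.5%.
Additional duty on 7125.52.10 from Karesta: +12%. Applied ad valorem rate: 15.5% + 12% = 27.5%.
Duty = $519,836.40 × 27.5% = $142,955.01.
Line 3 (0968.35.98, Drenia, 493 units, $103,515.21):
Base rate for 0968.35.98 is 5.5% + $0.12/unit.
Origin Drenia qualifies under the Velos–Drenia agreement and 0968.35.98 is covered: preferential rate 2% applies instead.
The additional-duty order on 0968.35.98 targets Karesta, not Drenia; it does not apply.
Duty = $103,515.21 × 2% = $2,070.30.
Total = $11,132.73 + $142,955.01 + $2,070.30 = $156,158.04.

$156,158.04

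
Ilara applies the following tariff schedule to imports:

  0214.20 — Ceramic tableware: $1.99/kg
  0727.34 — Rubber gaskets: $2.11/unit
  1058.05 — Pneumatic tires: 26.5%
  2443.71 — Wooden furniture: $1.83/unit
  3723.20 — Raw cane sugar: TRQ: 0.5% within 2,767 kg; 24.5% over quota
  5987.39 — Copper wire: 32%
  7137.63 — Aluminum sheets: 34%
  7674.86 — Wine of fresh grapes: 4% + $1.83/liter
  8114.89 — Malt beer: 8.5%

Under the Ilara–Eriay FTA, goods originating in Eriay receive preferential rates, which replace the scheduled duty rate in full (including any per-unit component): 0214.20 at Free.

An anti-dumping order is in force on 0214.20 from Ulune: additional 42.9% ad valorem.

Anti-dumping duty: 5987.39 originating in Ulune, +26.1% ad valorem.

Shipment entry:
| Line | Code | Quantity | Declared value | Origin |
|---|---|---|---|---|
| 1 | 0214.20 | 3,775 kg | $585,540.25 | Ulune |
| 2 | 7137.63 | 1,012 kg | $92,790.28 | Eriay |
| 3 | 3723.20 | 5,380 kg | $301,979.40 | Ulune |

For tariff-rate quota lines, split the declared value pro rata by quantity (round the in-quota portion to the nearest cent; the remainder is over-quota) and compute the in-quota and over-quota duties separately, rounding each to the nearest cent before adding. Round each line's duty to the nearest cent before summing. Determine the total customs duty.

$326,967.86

Line 1 (0214.20, Ulune, 3,775 kg, $585,540.25):
Base rate for 0214.20 is $1.99/kg.
0214.20 has an FTA preferential rate, but origin Ulune is not Eriay; base rate stands.
Additional duty on 0214.20 from Ulune: +42.9% ad valorem. Applied ad valorem rate = 42.9%.
Duty = $585,540.25 × 42.9% + 3,775 × $1.99 = $258,709.02.
Line 2 (7137.63, Eriay, 1,012 kg, $92,790.28):
Base rate for 7137.63 is 34%.
Origin Eriay is the FTA partner but 7137.63 is not on the preference list; base rate stands.
Duty = $92,790.28 × 34% = $31,548.70.
Line 3 (3723.20, Ulune, 5,380 kg, $301,979.40):
Code 3723.20 is under a tariff-rate quota (threshold 2,767 kg). In-quota: 2,767 kg at 0.5%; over-quota: 2,613 kg at 24.5%.
Pro-rata value split: in-quota = $301,979.40 × 2,767/5,380 = $155,311.71; over-quota = $301,979.40 − $155,311.71 = $146,667.69.
In-quota duty = $155,311.71 × 0.5% = $776.56. Over-quota duty = $146,667.69 × 24.5% = $35,933.58.
Line duty = $776.56 + $35,933.58 = $36,710.14.
Total = $258,709.02 + $31,548.70 + $36,710.14 = $326,967.86.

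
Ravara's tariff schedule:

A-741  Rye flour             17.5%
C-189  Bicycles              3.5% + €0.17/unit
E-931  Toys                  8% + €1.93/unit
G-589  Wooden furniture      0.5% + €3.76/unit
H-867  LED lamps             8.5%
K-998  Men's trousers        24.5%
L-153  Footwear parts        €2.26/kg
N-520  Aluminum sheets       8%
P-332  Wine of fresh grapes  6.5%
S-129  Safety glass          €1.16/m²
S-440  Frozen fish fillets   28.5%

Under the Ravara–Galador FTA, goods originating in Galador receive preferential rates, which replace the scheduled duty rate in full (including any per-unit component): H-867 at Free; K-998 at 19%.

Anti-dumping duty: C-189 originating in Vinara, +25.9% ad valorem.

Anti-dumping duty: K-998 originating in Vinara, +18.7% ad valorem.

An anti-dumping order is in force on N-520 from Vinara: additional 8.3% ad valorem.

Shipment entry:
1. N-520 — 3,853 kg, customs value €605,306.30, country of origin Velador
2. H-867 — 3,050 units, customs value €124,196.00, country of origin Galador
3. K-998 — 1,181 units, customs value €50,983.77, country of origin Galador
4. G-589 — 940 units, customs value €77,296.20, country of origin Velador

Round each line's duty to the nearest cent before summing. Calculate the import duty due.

€62,032.30

Line 1 (N-520, Velador, 3,853 kg, €605,306.30):
Base rate for N-520 is 8%.
The additional-duty order on N-520 targets Vinara, not Velador; it does not apply.
Duty = €605,306.30 × 8% = €48,424.50.
Line 2 (H-867, Galador, 3,050 units, €124,196.00):
Base rate for H-867 is 8.5%.
Origin Galador qualifies under the Ravara–Galador agreement and H-867 is covered: preferential rate Free applies instead.
Duty = €124,196.00 × 0% = €0.00.
Line 3 (K-998, Galador, 1,181 units, €50,983.77):
Base rate for K-998 is 24.5%.
Origin Galador qualifies under the Ravara–Galador agreement and K-998 is covered: preferential rate 19% applies instead.
The additional-duty order on K-998 targets Vinara, not Galador; it does not apply.
Duty = €50,983.77 × 19% = €9,686.92.
Line 4 (G-589, Velador, 940 units, €77,296.20):
Base rate for G-589 is 0.5% + €3.76/unit.
Duty = €77,296.20 × 0.5% + 940 × €3.76 = €3,920.88.
Total = €48,424.50 + €0.00 + €9,686.92 + €3,920.88 = €62,032.30.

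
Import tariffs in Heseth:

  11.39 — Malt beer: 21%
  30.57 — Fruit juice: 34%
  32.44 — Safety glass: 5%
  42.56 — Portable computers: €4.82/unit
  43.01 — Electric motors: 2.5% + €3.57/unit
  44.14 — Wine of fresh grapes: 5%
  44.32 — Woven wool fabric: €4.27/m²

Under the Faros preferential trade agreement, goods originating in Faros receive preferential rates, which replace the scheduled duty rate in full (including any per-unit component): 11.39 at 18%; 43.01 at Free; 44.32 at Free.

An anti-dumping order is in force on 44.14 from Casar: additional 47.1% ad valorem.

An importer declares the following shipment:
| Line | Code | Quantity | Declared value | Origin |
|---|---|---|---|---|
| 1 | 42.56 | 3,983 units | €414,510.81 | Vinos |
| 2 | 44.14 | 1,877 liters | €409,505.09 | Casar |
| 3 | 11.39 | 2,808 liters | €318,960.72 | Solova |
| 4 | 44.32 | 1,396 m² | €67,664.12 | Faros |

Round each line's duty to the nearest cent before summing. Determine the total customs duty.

€299,531.96

Line 1 (42.56, Vinos, 3,983 units, €414,510.81):
Base rate for 42.56 is €4.82/unit.
Duty = 3,983 × €4.82 = €19,198.06.
Line 2 (44.14, Casar, 1,877 liters, €409,505.09):
Base rate for 44.14 is 5%.
Additional duty on 44.14 from Casar: +47.1%. Applied ad valorem rate: 5% + 47.1% = 52.1%.
Duty = €409,505.09 × 52.1% = €213,352.15.
Line 3 (11.39, Solova, 2,808 liters, €318,960.72):
Base rate for 11.39 is 21%.
11.39 has an FTA preferential rate, but origin Solova is not Faros; base rate stands.
Duty = €318,960.72 × 21% = €66,981.75.
Line 4 (44.32, Faros, 1,396 m², €67,664.12):
Base rate for 44.32 is €4.27/m².
Origin Faros qualifies under the Heseth–Faros agreement and 44.32 is covered: preferential rate Free applies instead.
Duty = €67,664.12 × 0% = €0.00.
Total = €19,198.06 + €213,352.15 + €66,981.75 + €0.00 = €299,531.96.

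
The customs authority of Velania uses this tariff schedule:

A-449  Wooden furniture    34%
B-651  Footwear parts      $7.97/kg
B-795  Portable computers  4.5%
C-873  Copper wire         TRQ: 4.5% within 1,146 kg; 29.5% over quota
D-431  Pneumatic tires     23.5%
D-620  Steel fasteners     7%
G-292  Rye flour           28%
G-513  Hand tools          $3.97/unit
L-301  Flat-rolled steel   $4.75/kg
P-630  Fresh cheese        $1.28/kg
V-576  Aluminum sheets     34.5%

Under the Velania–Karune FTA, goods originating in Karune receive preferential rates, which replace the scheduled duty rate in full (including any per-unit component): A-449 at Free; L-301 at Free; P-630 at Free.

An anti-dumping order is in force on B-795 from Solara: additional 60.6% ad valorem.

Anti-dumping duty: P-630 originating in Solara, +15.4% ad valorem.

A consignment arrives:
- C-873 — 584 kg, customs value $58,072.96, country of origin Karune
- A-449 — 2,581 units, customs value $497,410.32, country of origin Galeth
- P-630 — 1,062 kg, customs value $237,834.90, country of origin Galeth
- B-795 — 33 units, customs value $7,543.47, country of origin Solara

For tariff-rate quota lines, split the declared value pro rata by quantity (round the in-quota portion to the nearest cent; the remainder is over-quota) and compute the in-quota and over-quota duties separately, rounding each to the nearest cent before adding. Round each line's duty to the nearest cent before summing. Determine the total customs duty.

Line 1 (C-873, Karune, 584 kg, $58,072.96):
Code C-873 is under a tariff-rate quota (threshold 1,146 kg). Quantity 584 kg is within the quota, so the in-quota rate 4.5% applies to the full value.
Duty = $58,072.96 × 4.5% = $2,613.28.
Line 2 (A-449, Galeth, 2,581 units, $497,410.32):
Base rate for A-449 is 34%.
A-449 has an FTA preferential rate, but origin Galeth is not Karune; base rate stands.
Duty = $497,410.32 × 34% = $169,119.51.
Line 3 (P-630, Galeth, 1,062 kg, $237,834.90):
Base rate for P-630 is $1.28/kg.
P-630 has an FTA preferential rate, but origin Galeth is not Karune; base rate stands.
The additional-duty order on P-630 targets Solara, not Galeth; it does not apply.
Duty = 1,062 × $1.28 = $1,359.36.
Line 4 (B-795, Solara, 33 units, $7,543.47):
Base rate for B-795 is 4.5%.
Additional duty on B-795 from Solara: +60.6%. Applied ad valorem rate: 4.5% + 60.6% = 65.1%.
Duty = $7,543.47 × 65.1% = $4,910.80.
Total = $2,613.28 + $169,119.51 + $1,359.36 + $4,910.80 = $178,002.95.

$178,002.95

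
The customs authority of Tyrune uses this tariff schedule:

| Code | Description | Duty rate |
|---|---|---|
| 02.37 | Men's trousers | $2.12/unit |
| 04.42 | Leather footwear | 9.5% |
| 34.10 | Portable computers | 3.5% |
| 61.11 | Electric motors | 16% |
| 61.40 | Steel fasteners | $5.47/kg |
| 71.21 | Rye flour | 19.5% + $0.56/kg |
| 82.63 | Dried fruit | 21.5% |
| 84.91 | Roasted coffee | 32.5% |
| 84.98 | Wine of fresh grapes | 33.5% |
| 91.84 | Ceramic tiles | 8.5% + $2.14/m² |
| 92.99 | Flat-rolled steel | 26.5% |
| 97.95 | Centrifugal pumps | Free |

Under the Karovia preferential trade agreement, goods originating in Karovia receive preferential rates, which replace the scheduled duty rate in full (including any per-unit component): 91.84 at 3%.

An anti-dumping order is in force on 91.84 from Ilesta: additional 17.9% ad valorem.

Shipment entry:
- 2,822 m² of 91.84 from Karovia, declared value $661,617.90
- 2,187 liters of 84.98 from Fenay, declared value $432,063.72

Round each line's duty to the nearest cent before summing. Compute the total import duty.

Line 1 (91.84, Karovia, 2,822 m², $661,617.90):
Base rate for 91.84 is 8.5% + $2.14/m².
Origin Karovia qualifies under the Tyrune–Karovia agreement and 91.84 is covered: preferential rate 3% applies instead.
The additional-duty order on 91.84 targets Ilesta, not Karovia; it does not apply.
Duty = $661,617.90 × 3% = $19,848.54.
Line 2 (84.98, Fenay, 2,187 liters, $432,063.72):
Base rate for 84.98 is 33.5%.
Duty = $432,063.72 × 33.5% = $144,741.35.
Total = $19,848.54 + $144,741.35 = $164,589.89.

$164,589.89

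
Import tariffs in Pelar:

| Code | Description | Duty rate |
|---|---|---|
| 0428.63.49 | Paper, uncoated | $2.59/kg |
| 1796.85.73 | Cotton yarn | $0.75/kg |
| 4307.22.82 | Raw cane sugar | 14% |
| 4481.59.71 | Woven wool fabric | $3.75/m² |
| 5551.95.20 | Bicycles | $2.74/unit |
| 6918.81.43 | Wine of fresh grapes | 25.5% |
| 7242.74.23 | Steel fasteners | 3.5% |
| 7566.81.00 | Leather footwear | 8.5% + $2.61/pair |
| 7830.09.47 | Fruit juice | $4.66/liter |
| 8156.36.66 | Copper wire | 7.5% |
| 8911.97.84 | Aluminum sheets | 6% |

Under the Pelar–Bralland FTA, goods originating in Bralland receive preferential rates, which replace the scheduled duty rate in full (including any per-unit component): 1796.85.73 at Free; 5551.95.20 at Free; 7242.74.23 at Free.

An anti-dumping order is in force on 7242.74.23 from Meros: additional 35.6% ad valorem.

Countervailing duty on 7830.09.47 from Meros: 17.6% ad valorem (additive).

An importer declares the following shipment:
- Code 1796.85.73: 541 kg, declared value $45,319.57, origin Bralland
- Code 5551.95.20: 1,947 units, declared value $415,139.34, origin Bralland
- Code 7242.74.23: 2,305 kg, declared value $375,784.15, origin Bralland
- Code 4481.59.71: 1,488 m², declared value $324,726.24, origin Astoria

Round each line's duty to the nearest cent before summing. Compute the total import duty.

Line 1 (1796.85.73, Bralland, 541 kg, $45,319.57):
Base rate for 1796.85.73 is $0.75/kg.
Origin Bralland qualifies under the Pelar–Bralland agreement and 1796.85.73 is covered: preferential rate Free applies instead.
Duty = $45,319.57 × 0% = $0.00.
Line 2 (5551.95.20, Bralland, 1,947 units, $415,139.34):
Base rate for 5551.95.20 is $2.74/unit.
Origin Bralland qualifies under the Pelar–Bralland agreement and 5551.95.20 is covered: preferential rate Free applies instead.
Duty = $415,139.34 × 0% = $0.00.
Line 3 (7242.74.23, Bralland, 2,305 kg, $375,784.15):
Base rate for 7242.74.23 is 3.5%.
Origin Bralland qualifies under the Pelar–Bralland agreement and 7242.74.23 is covered: preferential rate Free applies instead.
The additional-duty order on 7242.74.23 targets Meros, not Bralland; it does not apply.
Duty = $375,784.15 × 0% = $0.00.
Line 4 (4481.59.71, Astoria, 1,488 m², $324,726.24):
Base rate for 4481.59.71 is $3.75/m².
Duty = 1,488 × $3.75 = $5,580.00.
Total = $0.00 + $0.00 + $0.00 + $5,580.00 = $5,580.00.

$5,580.00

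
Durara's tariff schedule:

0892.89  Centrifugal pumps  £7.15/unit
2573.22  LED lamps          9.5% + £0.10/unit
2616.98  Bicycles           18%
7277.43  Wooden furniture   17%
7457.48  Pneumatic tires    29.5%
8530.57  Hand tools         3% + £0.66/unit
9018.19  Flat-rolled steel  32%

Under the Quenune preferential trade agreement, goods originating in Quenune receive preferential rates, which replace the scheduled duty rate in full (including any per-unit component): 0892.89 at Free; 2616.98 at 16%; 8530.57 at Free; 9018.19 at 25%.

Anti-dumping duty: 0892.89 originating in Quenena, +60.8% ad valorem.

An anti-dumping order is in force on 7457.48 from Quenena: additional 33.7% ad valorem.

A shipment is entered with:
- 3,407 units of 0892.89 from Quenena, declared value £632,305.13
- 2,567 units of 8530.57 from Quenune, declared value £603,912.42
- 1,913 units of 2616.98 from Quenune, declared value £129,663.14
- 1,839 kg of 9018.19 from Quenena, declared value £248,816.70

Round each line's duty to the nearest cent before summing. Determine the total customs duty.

£509,169.01

Line 1 (0892.89, Quenena, 3,407 units, £632,305.13):
Base rate for 0892.89 is £7.15/unit.
0892.89 has an FTA preferential rate, but origin Quenena is not Quenune; base rate stands.
Additional duty on 0892.89 from Quenena: +60.8% ad valorem. Applied ad valorem rate = 60.8%.
Duty = £632,305.13 × 60.8% + 3,407 × £7.15 = £408,801.57.
Line 2 (8530.57, Quenune, 2,567 units, £603,912.42):
Base rate for 8530.57 is 3% + £0.66/unit.
Origin Quenune qualifies under the Durara–Quenune agreement and 8530.57 is covered: preferential rate Free applies instead.
Duty = £603,912.42 × 0% = £0.00.
Line 3 (2616.98, Quenune, 1,913 units, £129,663.14):
Base rate for 2616.98 is 18%.
Origin Quenune qualifies under the Durara–Quenune agreement and 2616.98 is covered: preferential rate 16% applies instead.
Duty = £129,663.14 × 16% = £20,746.10.
Line 4 (9018.19, Quenena, 1,839 kg, £248,816.70):
Base rate for 9018.19 is 32%.
9018.19 has an FTA preferential rate, but origin Quenena is not Quenune; base rate stands.
Duty = £248,816.70 × 32% = £79,621.34.
Total = £408,801.57 + £0.00 + £20,746.10 + £79,621.34 = £509,169.01.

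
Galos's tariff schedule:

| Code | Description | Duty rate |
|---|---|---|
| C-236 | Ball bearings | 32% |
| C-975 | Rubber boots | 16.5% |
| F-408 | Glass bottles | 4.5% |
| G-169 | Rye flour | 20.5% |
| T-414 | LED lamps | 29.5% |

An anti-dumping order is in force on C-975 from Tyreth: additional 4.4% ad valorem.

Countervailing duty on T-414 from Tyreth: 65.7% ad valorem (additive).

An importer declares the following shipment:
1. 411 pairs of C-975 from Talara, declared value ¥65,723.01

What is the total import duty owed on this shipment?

¥10,844.30

Line 1 (C-975, Talara, 411 pairs, ¥65,723.01):
Base rate for C-975 is 16.5%.
The additional-duty order on C-975 targets Tyreth, not Talara; it does not apply.
Duty = ¥65,723.01 × 16.5% = ¥10,844.30.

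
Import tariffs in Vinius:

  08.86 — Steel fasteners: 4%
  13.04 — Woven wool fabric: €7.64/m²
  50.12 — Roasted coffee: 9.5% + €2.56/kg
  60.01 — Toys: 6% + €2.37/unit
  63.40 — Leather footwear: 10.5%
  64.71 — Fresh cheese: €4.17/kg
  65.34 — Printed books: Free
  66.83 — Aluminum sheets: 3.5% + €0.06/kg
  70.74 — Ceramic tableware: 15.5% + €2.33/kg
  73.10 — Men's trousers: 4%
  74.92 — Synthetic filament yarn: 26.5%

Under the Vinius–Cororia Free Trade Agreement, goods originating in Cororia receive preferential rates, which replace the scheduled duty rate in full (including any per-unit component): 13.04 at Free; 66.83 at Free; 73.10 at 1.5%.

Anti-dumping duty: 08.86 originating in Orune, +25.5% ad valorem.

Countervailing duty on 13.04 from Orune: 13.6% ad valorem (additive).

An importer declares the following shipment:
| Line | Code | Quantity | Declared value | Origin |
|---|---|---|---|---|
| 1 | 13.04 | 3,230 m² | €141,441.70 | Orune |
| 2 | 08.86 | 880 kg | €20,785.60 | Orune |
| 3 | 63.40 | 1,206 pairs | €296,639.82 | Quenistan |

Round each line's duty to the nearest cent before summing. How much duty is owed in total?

€81,192.20

Line 1 (13.04, Orune, 3,230 m², €141,441.70):
Base rate for 13.04 is €7.64/m².
13.04 has an FTA preferential rate, but origin Orune is not Cororia; base rate stands.
Additional duty on 13.04 from Orune: +13.6% ad valorem. Applied ad valorem rate = 13.6%.
Duty = €141,441.70 × 13.6% + 3,230 × €7.64 = €43,913.27.
Line 2 (08.86, Orune, 880 kg, €20,785.60):
Base rate for 08.86 is 4%.
Additional duty on 08.86 from Orune: +25.5%. Applied ad valorem rate: 4% + 25.5% = 29.5%.
Duty = €20,785.60 × 29.5% = €6,131.75.
Line 3 (63.40, Quenistan, 1,206 pairs, €296,639.82):
Base rate for 63.40 is 10.5%.
Duty = €296,639.82 × 10.5% = €31,147.18.
Total = €43,913.27 + €6,131.75 + €31,147.18 = €81,192.20.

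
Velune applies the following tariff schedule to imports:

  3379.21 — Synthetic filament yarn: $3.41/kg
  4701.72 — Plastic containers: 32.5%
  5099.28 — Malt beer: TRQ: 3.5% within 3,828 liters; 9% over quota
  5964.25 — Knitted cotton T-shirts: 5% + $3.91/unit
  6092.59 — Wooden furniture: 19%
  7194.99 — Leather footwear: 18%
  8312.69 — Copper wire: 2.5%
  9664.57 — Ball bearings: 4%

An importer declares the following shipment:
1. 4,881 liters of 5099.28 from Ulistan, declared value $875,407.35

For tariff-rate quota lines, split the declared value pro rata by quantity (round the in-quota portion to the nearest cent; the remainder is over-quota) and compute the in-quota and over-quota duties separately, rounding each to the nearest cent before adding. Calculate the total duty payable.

$41,026.31

Line 1 (5099.28, Ulistan, 4,881 liters, $875,407.35):
Code 5099.28 is under a tariff-rate quota (threshold 3,828 liters). In-quota: 3,828 liters at 3.5%; over-quota: 1,053 liters at 9%.
Pro-rata value split: in-quota = $875,407.35 × 3,828/4,881 = $686,551.80; over-quota = $875,407.35 − $686,551.80 = $188,855.55.
In-quota duty = $686,551.80 × 3.5% = $24,029.31. Over-quota duty = $188,855.55 × 9% = $16,997.00.
Line duty = $24,029.31 + $16,997.00 = $41,026.31.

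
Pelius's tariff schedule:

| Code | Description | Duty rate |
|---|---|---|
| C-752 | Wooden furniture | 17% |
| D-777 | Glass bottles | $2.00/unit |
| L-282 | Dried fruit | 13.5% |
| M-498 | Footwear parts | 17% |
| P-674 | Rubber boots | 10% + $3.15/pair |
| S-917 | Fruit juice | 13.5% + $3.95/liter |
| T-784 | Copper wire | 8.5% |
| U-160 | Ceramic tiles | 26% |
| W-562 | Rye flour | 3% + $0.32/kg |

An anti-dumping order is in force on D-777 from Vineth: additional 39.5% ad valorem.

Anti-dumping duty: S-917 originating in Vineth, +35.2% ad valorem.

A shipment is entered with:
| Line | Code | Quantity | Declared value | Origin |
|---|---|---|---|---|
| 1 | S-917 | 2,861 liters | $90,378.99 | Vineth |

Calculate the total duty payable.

Line 1 (S-917, Vineth, 2,861 liters, $90,378.99):
Base rate for S-917 is 13.5% + $3.95/liter.
Additional duty on S-917 from Vineth: +35.2%. Applied ad valorem rate: 13.5% + 35.2% = 48.7%.
Duty = $90,378.99 × 48.7% + 2,861 × $3.95 = $55,315.52.

$55,315.52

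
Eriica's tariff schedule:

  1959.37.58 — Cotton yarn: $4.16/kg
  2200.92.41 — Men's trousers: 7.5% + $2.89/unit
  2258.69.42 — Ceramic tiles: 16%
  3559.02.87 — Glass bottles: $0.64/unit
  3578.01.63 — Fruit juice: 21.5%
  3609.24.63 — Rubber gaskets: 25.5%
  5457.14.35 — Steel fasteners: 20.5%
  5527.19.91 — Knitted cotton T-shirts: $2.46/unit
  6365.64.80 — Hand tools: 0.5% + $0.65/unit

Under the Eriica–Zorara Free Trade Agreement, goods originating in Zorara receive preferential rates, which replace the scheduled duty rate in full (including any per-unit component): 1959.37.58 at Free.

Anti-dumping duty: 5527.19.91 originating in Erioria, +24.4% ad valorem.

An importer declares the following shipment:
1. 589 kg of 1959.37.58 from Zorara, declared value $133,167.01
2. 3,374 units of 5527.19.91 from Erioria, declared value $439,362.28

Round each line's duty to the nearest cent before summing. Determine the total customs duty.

Line 1 (1959.37.58, Zorara, 589 kg, $133,167.01):
Base rate for 1959.37.58 is $4.16/kg.
Origin Zorara qualifies under the Eriica–Zorara agreement and 1959.37.58 is covered: preferential rate Free applies instead.
Duty = $133,167.01 × 0% = $0.00.
Line 2 (5527.19.91, Erioria, 3,374 units, $439,362.28):
Base rate for 5527.19.91 is $2.46/unit.
Additional duty on 5527.19.91 from Erioria: +24.4% ad valorem. Applied ad valorem rate = 24.4%.
Duty = $439,362.28 × 24.4% + 3,374 × $2.46 = $115,504.44.
Total = $0.00 + $115,504.44 = $115,504.44.

$115,504.44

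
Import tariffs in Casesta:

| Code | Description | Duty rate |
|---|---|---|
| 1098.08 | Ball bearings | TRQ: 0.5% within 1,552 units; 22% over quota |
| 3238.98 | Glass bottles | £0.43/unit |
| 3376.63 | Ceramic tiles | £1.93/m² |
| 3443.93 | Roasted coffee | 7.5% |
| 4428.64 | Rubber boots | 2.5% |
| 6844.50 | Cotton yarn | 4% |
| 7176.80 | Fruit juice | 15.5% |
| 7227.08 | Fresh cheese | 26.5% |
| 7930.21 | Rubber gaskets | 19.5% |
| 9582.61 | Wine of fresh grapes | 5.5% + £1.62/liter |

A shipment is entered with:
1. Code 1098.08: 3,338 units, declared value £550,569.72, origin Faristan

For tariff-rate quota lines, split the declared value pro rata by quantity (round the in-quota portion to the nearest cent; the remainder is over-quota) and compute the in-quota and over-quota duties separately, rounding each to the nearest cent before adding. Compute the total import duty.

Line 1 (1098.08, Faristan, 3,338 units, £550,569.72):
Code 1098.08 is under a tariff-rate quota (threshold 1,552 units). In-quota: 1,552 units at 0.5%; over-quota: 1,786 units at 22%.
Pro-rata value split: in-quota = £550,569.72 × 1,552/3,338 = £255,986.88; over-quota = £550,569.72 − £255,986.88 = £294,582.84.
In-quota duty = £255,986.88 × 0.5% = £1,279.93. Over-quota duty = £294,582.84 × 22% = £64,808.22.
Line duty = £1,279.93 + £64,808.22 = £66,088.15.

£66,088.15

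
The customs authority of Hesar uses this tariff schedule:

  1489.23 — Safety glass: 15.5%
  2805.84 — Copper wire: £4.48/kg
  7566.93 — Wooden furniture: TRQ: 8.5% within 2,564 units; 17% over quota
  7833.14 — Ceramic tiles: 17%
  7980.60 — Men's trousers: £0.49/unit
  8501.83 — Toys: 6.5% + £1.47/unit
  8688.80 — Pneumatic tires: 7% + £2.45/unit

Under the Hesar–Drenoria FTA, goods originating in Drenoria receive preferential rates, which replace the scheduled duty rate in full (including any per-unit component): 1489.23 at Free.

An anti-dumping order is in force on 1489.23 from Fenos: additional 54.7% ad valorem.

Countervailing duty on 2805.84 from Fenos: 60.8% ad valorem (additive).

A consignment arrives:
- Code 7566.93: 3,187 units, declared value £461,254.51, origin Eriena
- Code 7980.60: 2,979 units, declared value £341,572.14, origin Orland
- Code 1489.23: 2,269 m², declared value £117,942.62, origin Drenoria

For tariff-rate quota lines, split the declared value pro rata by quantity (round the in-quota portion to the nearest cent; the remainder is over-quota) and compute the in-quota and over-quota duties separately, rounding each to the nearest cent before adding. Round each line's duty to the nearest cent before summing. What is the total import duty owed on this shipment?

£48,330.52

Line 1 (7566.93, Eriena, 3,187 units, £461,254.51):
Code 7566.93 is under a tariff-rate quota (threshold 2,564 units). In-quota: 2,564 units at 8.5%; over-quota: 623 units at 17%.
Pro-rata value split: in-quota = £461,254.51 × 2,564/3,187 = £371,087.72; over-quota = £461,254.51 − £371,087.72 = £90,166.79.
In-quota duty = £371,087.72 × 8.5% = £31,542.46. Over-quota duty = £90,166.79 × 17% = £15,328.35.
Line duty = £31,542.46 + £15,328.35 = £46,870.81.
Line 2 (7980.60, Orland, 2,979 units, £341,572.14):
Base rate for 7980.60 is £0.49/unit.
Duty = 2,979 × £0.49 = £1,459.71.
Line 3 (1489.23, Drenoria, 2,269 m², £117,942.62):
Base rate for 1489.23 is 15.5%.
Origin Drenoria qualifies under the Hesar–Drenoria agreement and 1489.23 is covered: preferential rate Free applies instead.
The additional-duty order on 1489.23 targets Fenos, not Drenoria; it does not apply.
Duty = £117,942.62 × 0% = £0.00.
Total = £46,870.81 + £1,459.71 + £0.00 = £48,330.52.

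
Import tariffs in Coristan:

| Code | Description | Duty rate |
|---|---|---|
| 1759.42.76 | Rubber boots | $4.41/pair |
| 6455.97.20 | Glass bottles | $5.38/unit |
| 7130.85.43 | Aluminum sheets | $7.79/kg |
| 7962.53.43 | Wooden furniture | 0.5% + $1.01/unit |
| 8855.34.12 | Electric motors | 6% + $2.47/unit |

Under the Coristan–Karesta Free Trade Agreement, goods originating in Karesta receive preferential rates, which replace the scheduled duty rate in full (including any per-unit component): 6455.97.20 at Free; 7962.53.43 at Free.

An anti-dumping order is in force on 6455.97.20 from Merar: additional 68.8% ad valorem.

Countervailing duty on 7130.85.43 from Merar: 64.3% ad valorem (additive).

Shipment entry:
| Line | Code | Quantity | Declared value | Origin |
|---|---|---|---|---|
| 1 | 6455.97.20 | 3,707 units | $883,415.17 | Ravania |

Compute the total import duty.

Line 1 (6455.97.20, Ravania, 3,707 units, $883,415.17):
Base rate for 6455.97.20 is $5.38/unit.
6455.97.20 has an FTA preferential rate, but origin Ravania is not Karesta; base rate stands.
The additional-duty order on 6455.97.20 targets Merar, not Ravania; it does not apply.
Duty = 3,707 × $5.38 = $19,943.66.

$19,943.66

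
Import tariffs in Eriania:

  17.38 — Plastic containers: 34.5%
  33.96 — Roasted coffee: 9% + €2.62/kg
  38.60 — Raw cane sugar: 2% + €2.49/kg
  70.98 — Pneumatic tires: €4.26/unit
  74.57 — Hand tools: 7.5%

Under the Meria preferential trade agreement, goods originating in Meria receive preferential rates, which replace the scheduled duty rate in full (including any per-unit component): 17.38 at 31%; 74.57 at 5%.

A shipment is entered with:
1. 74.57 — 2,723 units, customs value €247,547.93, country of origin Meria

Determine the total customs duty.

Line 1 (74.57, Meria, 2,723 units, €247,547.93):
Base rate for 74.57 is 7.5%.
Origin Meria qualifies under the Eriania–Meria agreement and 74.57 is covered: preferential rate 5% applies instead.
Duty = €247,547.93 × 5% = €12,377.40.

€12,377.40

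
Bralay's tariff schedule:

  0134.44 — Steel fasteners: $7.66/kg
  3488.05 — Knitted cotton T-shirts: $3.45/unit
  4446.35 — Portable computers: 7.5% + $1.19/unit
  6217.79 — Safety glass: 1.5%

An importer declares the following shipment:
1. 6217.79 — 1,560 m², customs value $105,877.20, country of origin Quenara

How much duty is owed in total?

Line 1 (6217.79, Quenara, 1,560 m², $105,877.20):
Base rate for 6217.79 is 1.5%.
Duty = $105,877.20 × 1.5% = $1,588.16.

$1,588.16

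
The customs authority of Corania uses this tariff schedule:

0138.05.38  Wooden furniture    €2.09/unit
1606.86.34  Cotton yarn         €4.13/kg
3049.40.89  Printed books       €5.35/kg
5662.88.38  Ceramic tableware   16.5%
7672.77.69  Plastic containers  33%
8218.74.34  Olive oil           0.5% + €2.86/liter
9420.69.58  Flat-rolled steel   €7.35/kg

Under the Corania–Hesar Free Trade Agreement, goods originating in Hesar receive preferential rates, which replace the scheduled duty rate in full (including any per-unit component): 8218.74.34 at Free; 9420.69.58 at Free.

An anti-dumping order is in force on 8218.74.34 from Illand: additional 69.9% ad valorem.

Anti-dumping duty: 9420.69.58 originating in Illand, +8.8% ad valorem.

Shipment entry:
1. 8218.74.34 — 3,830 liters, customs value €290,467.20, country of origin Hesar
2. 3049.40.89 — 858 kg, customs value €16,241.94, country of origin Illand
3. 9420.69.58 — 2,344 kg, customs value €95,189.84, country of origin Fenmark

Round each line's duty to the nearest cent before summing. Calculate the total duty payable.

€21,818.70

Line 1 (8218.74.34, Hesar, 3,830 liters, €290,467.20):
Base rate for 8218.74.34 is 0.5% + €2.86/liter.
Origin Hesar qualifies under the Corania–Hesar agreement and 8218.74.34 is covered: preferential rate Free applies instead.
The additional-duty order on 8218.74.34 targets Illand, not Hesar; it does not apply.
Duty = €290,467.20 × 0% = €0.00.
Line 2 (3049.40.89, Illand, 858 kg, €16,241.94):
Base rate for 3049.40.89 is €5.35/kg.
Duty = 858 × €5.35 = €4,590.30.
Line 3 (9420.69.58, Fenmark, 2,344 kg, €95,189.84):
Base rate for 9420.69.58 is €7.35/kg.
9420.69.58 has an FTA preferential rate, but origin Fenmark is not Hesar; base rate stands.
The additional-duty order on 9420.69.58 targets Illand, not Fenmark; it does not apply.
Duty = 2,344 × €7.35 = €17,228.40.
Total = €0.00 + €4,590.30 + €17,228.40 = €21,818.70.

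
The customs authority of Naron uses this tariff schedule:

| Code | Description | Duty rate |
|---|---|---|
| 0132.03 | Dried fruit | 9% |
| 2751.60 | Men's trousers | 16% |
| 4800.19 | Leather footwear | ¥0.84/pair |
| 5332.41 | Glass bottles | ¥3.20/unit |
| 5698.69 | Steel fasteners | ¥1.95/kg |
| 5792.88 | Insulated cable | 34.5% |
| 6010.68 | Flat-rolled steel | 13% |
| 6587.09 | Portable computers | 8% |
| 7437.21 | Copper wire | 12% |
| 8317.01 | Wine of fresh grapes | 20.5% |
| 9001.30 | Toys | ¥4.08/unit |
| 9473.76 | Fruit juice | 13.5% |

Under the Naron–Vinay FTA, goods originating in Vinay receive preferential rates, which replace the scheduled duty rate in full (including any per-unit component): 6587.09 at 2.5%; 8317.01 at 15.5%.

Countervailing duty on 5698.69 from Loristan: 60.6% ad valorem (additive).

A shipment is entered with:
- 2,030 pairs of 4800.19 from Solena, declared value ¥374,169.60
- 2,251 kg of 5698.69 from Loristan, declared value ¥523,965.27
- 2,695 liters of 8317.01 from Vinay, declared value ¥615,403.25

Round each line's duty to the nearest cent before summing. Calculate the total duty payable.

¥419,005.10

Line 1 (4800.19, Solena, 2,030 pairs, ¥374,169.60):
Base rate for 4800.19 is ¥0.84/pair.
Duty = 2,030 × ¥0.84 = ¥1,705.20.
Line 2 (5698.69, Loristan, 2,251 kg, ¥523,965.27):
Base rate for 5698.69 is ¥1.95/kg.
Additional duty on 5698.69 from Loristan: +60.6% ad valorem. Applied ad valorem rate = 60.6%.
Duty = ¥523,965.27 × 60.6% + 2,251 × ¥1.95 = ¥321,912.40.
Line 3 (8317.01, Vinay, 2,695 liters, ¥615,403.25):
Base rate for 8317.01 is 20.5%.
Origin Vinay qualifies under the Naron–Vinay agreement and 8317.01 is covered: preferential rate 15.5% applies instead.
Duty = ¥615,403.25 × 15.5% = ¥95,387.50.
Total = ¥1,705.20 + ¥321,912.40 + ¥95,387.50 = ¥419,005.10.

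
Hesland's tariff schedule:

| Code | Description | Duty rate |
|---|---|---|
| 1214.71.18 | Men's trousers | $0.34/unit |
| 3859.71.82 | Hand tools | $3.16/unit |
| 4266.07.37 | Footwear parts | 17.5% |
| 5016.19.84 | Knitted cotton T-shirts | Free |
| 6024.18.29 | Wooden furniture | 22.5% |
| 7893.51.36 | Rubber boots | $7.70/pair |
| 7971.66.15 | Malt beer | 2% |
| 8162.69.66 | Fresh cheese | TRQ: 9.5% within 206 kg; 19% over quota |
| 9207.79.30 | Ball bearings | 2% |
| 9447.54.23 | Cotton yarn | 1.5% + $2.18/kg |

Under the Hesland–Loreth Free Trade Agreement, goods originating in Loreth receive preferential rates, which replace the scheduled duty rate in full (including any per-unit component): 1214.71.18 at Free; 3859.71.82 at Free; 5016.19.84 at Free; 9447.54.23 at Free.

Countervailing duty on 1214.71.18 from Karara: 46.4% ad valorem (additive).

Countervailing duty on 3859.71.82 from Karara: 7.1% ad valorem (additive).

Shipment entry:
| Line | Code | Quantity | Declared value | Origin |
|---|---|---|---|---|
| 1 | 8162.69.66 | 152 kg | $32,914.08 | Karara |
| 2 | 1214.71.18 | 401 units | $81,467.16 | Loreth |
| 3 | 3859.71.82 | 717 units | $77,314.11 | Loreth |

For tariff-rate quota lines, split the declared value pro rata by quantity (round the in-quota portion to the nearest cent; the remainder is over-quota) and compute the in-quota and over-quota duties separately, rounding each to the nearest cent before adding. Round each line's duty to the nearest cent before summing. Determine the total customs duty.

$3,126.84

Line 1 (8162.69.66, Karara, 152 kg, $32,914.08):
Code 8162.69.66 is under a tariff-rate quota (threshold 206 kg). Quantity 152 kg is within the quota, so the in-quota rate 9.5% applies to the full value.
Duty = $32,914.08 × 9.5% = $3,126.84.
Line 2 (1214.71.18, Loreth, 401 units, $81,467.16):
Base rate for 1214.71.18 is $0.34/unit.
Origin Loreth qualifies under the Hesland–Loreth agreement and 1214.71.18 is covered: preferential rate Free applies instead.
The additional-duty order on 1214.71.18 targets Karara, not Loreth; it does not apply.
Duty = $81,467.16 × 0% = $0.00.
Line 3 (3859.71.82, Loreth, 717 units, $77,314.11):
Base rate for 3859.71.82 is $3.16/unit.
Origin Loreth qualifies under the Hesland–Loreth agreement and 3859.71.82 is covered: preferential rate Free applies instead.
The additional-duty order on 3859.71.82 targets Karara, not Loreth; it does not apply.
Duty = $77,314.11 × 0% = $0.00.
Total = $3,126.84 + $0.00 + $0.00 = $3,126.84.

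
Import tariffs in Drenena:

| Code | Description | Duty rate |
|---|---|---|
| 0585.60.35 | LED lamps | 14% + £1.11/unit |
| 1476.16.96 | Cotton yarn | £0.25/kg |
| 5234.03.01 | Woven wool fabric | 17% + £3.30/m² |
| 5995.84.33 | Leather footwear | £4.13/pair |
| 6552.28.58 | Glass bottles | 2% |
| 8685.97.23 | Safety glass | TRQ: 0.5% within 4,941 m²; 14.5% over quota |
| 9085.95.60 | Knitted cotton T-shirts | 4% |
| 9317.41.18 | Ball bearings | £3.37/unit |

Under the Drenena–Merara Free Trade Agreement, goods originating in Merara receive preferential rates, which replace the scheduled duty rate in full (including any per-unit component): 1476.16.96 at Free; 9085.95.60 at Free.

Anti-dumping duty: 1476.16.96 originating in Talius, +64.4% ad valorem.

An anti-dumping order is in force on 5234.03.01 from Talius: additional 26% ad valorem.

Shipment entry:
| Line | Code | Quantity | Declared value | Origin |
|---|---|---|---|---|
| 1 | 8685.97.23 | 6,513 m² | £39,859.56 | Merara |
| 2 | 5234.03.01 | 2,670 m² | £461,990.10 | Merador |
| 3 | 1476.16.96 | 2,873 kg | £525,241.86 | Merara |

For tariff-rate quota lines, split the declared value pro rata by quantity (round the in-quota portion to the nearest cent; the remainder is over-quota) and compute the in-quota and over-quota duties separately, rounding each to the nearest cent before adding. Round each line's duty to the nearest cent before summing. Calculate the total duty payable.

£88,895.50

Line 1 (8685.97.23, Merara, 6,513 m², £39,859.56):
Code 8685.97.23 is under a tariff-rate quota (threshold 4,941 m²). In-quota: 4,941 m² at 0.5%; over-quota: 1,572 m² at 14.5%.
Pro-rata value split: in-quota = £39,859.56 × 4,941/6,513 = £30,238.92; over-quota = £39,859.56 − £30,238.92 = £9,620.64.
In-quota duty = £30,238.92 × 0.5% = £151.19. Over-quota duty = £9,620.64 × 14.5% = £1,394.99.
Line duty = £151.19 + £1,394.99 = £1,546.18.
Line 2 (5234.03.01, Merador, 2,670 m², £461,990.10):
Base rate for 5234.03.01 is 17% + £3.30/m².
The additional-duty order on 5234.03.01 targets Talius, not Merador; it does not apply.
Duty = £461,990.10 × 17% + 2,670 × £3.30 = £87,349.32.
Line 3 (1476.16.96, Merara, 2,873 kg, £525,241.86):
Base rate for 1476.16.96 is £0.25/kg.
Origin Merara qualifies under the Drenena–Merara agreement and 1476.16.96 is covered: preferential rate Free applies instead.
The additional-duty order on 1476.16.96 targets Talius, not Merara; it does not apply.
Duty = £525,241.86 × 0% = £0.00.
Total = £1,546.18 + £87,349.32 + £0.00 = £88,895.50.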